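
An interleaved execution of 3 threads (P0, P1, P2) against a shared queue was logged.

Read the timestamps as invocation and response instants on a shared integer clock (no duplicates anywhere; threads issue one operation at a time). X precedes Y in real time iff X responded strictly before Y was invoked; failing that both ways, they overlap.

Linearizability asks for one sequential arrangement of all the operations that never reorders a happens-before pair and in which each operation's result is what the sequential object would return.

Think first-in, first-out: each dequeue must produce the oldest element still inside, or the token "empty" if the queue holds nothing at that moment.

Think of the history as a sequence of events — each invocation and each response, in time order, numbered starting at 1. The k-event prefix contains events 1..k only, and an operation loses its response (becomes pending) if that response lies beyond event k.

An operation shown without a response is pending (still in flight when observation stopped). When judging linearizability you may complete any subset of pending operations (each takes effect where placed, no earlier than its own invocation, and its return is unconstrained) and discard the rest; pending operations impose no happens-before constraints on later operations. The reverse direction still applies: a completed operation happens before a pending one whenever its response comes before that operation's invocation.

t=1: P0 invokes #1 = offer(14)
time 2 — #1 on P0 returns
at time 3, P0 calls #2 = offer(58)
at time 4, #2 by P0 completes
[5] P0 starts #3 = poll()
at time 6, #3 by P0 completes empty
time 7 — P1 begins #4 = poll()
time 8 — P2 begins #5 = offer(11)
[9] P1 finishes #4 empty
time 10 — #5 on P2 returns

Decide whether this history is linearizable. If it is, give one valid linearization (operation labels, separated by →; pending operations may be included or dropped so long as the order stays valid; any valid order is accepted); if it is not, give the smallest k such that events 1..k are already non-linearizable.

not linearizable — minimal violating prefix: 6 events

the violation lands at event 6, #3's response at time 6: events 1..5 linearize, events 1..6 do not
a single order respects real time; the 3 completed queue operations fail replay along it
take #1, #2, #3: step 3 already fails, because #3 poll() → empty cannot occur there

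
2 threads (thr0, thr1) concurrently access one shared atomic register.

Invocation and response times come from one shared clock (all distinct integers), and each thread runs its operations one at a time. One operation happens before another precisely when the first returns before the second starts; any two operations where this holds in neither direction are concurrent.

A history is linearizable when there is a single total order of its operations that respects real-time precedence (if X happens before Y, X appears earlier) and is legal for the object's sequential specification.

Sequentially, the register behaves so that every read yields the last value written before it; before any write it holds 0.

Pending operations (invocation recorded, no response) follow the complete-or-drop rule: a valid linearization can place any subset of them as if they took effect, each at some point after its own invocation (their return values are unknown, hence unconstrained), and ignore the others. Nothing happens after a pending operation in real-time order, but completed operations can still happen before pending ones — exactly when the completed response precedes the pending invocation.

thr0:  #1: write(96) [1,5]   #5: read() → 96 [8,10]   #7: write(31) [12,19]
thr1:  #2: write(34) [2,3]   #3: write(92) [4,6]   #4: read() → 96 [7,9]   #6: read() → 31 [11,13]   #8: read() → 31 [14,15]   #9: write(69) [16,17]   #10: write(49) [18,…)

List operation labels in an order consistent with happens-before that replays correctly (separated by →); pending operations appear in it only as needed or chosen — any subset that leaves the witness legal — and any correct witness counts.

#2 → #3 → #1 → #4 → #5 → #7 → #6 → #8 → #9

after step 1 (#2 write(34)): value 34
after step 2 (#3 write(92)): value 92
after step 3 (#1 write(96)): value 96
after step 4 (#4 read() → 96): value 96
after step 5 (#5 read() → 96): value 96
after step 6 (#7 write(31)): value 31
after step 7 (#6 read() → 31): value 31
after step 8 (#8 read() → 31): value 31
after step 9 (#9 write(69)): value 69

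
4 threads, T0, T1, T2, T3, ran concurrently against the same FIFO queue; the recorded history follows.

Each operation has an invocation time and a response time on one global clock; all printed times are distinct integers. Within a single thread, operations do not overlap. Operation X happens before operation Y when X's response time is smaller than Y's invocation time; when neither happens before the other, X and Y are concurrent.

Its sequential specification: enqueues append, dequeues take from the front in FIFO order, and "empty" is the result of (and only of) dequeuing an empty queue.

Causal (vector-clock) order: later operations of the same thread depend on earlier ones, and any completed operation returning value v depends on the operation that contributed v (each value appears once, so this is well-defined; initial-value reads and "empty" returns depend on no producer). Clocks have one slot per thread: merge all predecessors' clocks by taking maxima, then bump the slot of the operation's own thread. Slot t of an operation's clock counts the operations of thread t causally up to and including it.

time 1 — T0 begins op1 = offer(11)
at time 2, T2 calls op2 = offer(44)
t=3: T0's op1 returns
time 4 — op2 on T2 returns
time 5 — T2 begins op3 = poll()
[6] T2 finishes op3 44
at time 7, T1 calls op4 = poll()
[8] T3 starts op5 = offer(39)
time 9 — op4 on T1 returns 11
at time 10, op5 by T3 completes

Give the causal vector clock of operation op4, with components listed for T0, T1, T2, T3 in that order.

op5, invoked 8, has no incoming edges; only T3's bump applies → (0, 0, 0, 1)
op2, invoked 2, has no incoming edges; only T2's bump applies → (0, 0, 1, 0)
op1, invoked 1, has no incoming edges; only T0's bump applies → (1, 0, 0, 0)
from VC(op2)=(0, 0, 1, 0), op3 (invoked 5) maxes components and bumps T2 → (0, 0, 2, 0)
from VC(op1)=(1, 0, 0, 0), op4 (invoked 7) maxes components and bumps T1 → (1, 1, 0, 0)
target: VC(op4) = (1, 1, 0, 0)

(1, 1, 0, 0)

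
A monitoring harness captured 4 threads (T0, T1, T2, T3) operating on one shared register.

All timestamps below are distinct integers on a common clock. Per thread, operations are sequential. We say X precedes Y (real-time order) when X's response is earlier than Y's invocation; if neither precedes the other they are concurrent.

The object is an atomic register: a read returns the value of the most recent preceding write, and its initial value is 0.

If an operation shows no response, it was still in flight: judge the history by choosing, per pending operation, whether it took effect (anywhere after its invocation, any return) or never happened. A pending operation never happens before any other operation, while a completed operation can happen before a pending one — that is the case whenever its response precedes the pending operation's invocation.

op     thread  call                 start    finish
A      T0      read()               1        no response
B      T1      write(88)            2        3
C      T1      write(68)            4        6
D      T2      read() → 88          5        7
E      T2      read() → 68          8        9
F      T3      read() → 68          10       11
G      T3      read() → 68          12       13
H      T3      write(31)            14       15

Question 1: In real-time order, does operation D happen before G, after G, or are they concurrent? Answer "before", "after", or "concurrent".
before

D spans [5,7], G spans [12,13]
resp(D)=7 < inv(G)=12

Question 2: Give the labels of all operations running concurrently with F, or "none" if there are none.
A

overlap test against F [10,11]: concurrent iff the interval meets 10..11
A [1,…): concurrent
B [2,3]: before
C [4,6]: before
D [5,7]: before
E [8,9]: before
G [12,13]: after
H [14,15]: after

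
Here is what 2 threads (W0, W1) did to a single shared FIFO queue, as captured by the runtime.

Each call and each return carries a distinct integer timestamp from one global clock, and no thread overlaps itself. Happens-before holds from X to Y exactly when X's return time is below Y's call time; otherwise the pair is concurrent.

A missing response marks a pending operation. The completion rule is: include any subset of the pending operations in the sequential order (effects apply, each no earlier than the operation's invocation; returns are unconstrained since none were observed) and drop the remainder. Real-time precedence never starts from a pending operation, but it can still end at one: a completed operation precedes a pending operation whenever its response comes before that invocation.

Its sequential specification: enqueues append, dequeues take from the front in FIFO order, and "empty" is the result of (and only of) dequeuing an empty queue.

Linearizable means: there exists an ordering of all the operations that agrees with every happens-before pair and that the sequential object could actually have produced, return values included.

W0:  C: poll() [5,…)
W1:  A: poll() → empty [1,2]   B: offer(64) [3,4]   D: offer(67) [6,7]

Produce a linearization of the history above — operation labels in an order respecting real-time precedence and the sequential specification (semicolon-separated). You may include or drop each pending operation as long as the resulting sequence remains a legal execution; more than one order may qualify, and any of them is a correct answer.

A; B; C; D

after step 1 (A poll() → empty): queue <>
after step 2 (B offer(64)): queue <64>
after step 3 (C poll() (pending, included)): queue <>
after step 4 (D offer(67)): queue <67>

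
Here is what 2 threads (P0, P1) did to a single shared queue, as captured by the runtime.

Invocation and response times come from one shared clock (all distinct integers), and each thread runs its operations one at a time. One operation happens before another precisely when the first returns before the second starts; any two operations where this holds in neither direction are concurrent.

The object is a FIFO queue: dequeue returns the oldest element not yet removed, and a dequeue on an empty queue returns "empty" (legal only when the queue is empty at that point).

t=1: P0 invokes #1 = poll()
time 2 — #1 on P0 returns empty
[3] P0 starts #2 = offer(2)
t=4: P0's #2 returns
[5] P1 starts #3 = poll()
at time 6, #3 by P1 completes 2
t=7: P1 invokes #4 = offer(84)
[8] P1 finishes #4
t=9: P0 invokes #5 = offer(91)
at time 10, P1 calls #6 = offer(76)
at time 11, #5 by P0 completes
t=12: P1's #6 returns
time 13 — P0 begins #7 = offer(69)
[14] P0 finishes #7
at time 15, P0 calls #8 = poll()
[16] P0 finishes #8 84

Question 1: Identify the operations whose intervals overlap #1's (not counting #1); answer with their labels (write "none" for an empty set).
#1 runs from 1 to 2; window-overlapping ops are concurrent
#2 [3,4]: after
#3 [5,6]: after
#4 [7,8]: after
#5 [9,11]: after
#6 [10,12]: after
#7 [13,14]: after
#8 [15,16]: after

none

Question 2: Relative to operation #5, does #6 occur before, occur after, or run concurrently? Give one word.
#6 spans [10,12], #5 spans [9,11]
the intervals overlap in both directions

concurrent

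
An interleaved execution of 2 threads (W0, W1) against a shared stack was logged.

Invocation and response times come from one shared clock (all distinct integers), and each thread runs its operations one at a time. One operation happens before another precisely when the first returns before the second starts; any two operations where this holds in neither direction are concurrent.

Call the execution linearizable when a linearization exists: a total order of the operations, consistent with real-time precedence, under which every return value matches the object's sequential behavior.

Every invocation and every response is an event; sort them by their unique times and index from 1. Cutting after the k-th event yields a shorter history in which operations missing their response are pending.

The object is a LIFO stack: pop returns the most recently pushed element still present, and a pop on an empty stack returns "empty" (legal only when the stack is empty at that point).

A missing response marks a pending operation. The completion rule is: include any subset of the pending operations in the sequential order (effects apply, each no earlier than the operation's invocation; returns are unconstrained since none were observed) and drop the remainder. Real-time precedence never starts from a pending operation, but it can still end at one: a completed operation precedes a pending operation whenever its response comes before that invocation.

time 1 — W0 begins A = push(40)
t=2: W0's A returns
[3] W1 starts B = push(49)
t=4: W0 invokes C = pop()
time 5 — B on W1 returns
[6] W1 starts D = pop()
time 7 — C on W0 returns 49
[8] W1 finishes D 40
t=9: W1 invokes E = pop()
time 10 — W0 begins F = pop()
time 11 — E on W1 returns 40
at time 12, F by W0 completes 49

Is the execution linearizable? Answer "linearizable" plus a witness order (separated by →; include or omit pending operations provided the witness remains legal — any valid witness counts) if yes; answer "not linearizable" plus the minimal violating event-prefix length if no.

not linearizable — minimal violating prefix: 11 events

prefix check: 1..10 passes, 1..11 fails once E's time-11 response joins
5 completed operations, 3 real-time-consistent orders — every stack replay fails
including or dropping the 1 pending operation (F) in any combination fails
e.g. A, B, C, D, E (pending dropped): illegal at step 5, since E pop() → 40 cannot apply there
e.g. A, B, D, C, E (pending dropped): illegal at step 3, since D pop() → 40 cannot apply there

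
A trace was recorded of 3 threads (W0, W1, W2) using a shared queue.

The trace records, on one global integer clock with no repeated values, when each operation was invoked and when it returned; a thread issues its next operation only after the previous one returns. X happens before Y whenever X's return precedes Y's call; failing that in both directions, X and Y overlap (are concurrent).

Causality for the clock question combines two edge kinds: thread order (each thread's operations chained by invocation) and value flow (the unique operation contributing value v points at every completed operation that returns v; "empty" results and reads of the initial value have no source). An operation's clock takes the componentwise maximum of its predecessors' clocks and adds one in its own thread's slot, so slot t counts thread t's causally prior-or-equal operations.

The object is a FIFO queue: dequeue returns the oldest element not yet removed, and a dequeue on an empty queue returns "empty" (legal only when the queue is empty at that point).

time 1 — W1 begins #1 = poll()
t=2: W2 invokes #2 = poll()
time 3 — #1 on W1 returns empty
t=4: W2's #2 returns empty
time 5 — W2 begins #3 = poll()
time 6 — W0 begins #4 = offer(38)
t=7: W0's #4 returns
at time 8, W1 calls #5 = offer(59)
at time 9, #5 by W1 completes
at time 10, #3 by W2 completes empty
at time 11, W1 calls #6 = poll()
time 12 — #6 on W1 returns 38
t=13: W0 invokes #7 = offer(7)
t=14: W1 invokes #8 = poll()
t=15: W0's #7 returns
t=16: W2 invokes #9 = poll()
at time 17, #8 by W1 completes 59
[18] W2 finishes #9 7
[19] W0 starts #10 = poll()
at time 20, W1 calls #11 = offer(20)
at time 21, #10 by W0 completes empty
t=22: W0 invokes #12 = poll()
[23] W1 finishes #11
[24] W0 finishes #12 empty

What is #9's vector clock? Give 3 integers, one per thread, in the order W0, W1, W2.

(2, 0, 3)

#2, invoked 2, has no incoming edges; only W2's bump applies → (0, 0, 1)
#1, invoked 1, has no incoming edges; only W1's bump applies → (0, 1, 0)
#4, invoked 6, has no incoming edges; only W0's bump applies → (1, 0, 0)
from VC(#2)=(0, 0, 1), #3 (invoked 5) maxes components and bumps W2 → (0, 0, 2)
from VC(#1)=(0, 1, 0), #5 (invoked 8) maxes components and bumps W1 → (0, 2, 0)
from VC(#4)=(1, 0, 0), #7 (invoked 13) maxes components and bumps W0 → (2, 0, 0)
from VC(#7)=(2, 0, 0), #10 (invoked 19) maxes components and bumps W0 → (3, 0, 0)
from VC(#4)=(1, 0, 0), VC(#5)=(0, 2, 0), #6 (invoked 11) maxes components and bumps W1 → (1, 3, 0)
from VC(#10)=(3, 0, 0), #12 (invoked 22) maxes components and bumps W0 → (4, 0, 0)
from VC(#5)=(0, 2, 0), VC(#6)=(1, 3, 0), #8 (invoked 14) maxes components and bumps W1 → (1, 4, 0)
from VC(#3)=(0, 0, 2), VC(#7)=(2, 0, 0), #9 (invoked 16) maxes components and bumps W2 → (2, 0, 3)
from VC(#8)=(1, 4, 0), #11 (invoked 20) maxes components and bumps W1 → (1, 5, 0)
target: VC(#9) = (2, 0, 3)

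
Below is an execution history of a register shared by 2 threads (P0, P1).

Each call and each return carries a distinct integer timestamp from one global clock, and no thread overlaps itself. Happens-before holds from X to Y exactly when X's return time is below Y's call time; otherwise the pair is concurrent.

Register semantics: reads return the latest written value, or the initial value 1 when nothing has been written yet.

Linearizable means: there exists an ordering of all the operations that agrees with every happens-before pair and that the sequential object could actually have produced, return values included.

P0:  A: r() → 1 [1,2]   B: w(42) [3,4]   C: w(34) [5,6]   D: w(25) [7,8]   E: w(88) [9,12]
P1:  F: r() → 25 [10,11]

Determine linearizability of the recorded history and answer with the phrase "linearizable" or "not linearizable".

linearizable

a witness: A, B, C, D, F, E
step 1: A r() → 1 — value 1
step 2: B w(42) — value 42
step 3: C w(34) — value 34
step 4: D w(25) — value 25
step 5: F r() → 25 — value 25
step 6: E w(88) — value 88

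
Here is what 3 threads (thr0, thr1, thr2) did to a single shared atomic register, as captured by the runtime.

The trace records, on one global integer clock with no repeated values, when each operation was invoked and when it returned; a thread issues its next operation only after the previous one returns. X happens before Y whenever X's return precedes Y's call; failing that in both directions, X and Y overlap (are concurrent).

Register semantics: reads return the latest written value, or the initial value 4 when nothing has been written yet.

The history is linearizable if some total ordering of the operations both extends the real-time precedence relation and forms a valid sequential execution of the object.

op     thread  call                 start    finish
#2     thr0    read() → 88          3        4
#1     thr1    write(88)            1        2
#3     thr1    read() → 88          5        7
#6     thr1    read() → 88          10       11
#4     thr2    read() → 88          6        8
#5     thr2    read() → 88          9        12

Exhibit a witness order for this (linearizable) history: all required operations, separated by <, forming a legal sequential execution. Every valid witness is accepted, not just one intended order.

#1 < #2 < #3 < #4 < #5 < #6

1. #1 write(88), leaving value 88
2. #2 read() → 88, leaving value 88
3. #3 read() → 88, leaving value 88
4. #4 read() → 88, leaving value 88
5. #5 read() → 88, leaving value 88
6. #6 read() → 88, leaving value 88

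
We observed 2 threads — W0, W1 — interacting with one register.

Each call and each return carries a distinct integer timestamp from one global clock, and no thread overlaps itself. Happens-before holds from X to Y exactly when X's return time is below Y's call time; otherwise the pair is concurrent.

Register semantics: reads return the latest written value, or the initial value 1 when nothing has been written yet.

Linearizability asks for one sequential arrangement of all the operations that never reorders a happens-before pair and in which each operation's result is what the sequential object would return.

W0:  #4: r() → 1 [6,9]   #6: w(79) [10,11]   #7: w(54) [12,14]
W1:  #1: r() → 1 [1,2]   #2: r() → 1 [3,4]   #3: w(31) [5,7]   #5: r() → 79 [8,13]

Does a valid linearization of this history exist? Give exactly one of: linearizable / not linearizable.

linearizable

a witness: #1, #2, #4, #3, #6, #5, #7
after step 1 (#1 r() → 1): value 1
after step 2 (#2 r() → 1): value 1
after step 3 (#4 r() → 1): value 1
after step 4 (#3 w(31)): value 31
after step 5 (#6 w(79)): value 79
after step 6 (#5 r() → 79): value 79
after step 7 (#7 w(54)): value 54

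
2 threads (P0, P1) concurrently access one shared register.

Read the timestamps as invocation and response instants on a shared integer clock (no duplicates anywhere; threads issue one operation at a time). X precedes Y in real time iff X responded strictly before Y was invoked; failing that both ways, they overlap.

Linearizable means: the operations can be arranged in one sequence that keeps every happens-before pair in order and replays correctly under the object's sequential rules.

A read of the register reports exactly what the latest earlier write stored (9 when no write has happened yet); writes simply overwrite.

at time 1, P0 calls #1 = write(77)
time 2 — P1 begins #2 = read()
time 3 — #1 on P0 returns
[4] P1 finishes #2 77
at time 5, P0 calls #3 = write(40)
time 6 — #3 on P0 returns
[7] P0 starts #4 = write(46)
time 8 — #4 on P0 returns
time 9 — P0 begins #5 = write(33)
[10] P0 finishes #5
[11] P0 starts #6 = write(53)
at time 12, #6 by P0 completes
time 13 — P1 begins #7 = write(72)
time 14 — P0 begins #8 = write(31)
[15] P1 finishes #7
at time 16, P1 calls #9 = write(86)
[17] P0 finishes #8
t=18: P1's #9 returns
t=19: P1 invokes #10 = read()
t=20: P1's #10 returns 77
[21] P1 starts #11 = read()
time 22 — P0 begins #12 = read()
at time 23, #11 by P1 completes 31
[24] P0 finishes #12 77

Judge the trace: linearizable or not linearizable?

not linearizable

cut after 19 events: linearizable; cut after 20 events (#10 responds, time 20): not linearizable
6 orders of the 10 completed register ops respect real time; none is legal
take #1, #2, #3, #4, #5, #6, #7, #8, #9, #10: step 10 already fails, because #10 read() → 77 cannot occur there
take #1, #2, #3, #4, #5, #6, #7, #9, #8, #10: step 10 already fails, because #10 read() → 77 cannot occur there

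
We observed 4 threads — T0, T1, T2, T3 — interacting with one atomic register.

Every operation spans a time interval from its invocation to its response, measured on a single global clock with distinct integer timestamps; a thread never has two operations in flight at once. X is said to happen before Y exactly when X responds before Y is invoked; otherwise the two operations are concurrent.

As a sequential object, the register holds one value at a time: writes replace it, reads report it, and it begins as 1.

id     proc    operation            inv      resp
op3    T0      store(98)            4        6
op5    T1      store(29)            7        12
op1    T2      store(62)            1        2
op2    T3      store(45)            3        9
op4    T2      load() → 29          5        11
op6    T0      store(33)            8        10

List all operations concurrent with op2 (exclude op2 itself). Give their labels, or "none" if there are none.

op3, op4, op5, op6

overlap test against op2 [3,9]: concurrent iff the interval meets 3..9
op1 [1,2]: before
op3 [4,6]: concurrent
op4 [5,11]: concurrent
op5 [7,12]: concurrent
op6 [8,10]: concurrent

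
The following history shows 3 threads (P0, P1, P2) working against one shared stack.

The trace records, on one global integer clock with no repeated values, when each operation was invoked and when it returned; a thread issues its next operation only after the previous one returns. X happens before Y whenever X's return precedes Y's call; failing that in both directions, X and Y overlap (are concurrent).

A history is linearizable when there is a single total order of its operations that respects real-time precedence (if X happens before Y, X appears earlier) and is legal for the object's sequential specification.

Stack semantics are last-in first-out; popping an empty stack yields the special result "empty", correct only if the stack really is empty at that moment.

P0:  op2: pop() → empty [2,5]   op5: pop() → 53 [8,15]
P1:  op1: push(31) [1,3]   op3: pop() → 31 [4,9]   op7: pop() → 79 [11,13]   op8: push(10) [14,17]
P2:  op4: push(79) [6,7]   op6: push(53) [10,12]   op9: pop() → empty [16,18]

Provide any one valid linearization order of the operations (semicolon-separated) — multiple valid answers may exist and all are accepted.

op1; op3; op2; op4; op6; op5; op7; op9; op8

step 1: op1 push(31) — stack <31>
step 2: op3 pop() → 31 — stack <>
step 3: op2 pop() → empty — stack <>
step 4: op4 push(79) — stack <79>
step 5: op6 push(53) — stack <79,53>
step 6: op5 pop() → 53 — stack <79>
step 7: op7 pop() → 79 — stack <>
step 8: op9 pop() → empty — stack <>
step 9: op8 push(10) — stack <10>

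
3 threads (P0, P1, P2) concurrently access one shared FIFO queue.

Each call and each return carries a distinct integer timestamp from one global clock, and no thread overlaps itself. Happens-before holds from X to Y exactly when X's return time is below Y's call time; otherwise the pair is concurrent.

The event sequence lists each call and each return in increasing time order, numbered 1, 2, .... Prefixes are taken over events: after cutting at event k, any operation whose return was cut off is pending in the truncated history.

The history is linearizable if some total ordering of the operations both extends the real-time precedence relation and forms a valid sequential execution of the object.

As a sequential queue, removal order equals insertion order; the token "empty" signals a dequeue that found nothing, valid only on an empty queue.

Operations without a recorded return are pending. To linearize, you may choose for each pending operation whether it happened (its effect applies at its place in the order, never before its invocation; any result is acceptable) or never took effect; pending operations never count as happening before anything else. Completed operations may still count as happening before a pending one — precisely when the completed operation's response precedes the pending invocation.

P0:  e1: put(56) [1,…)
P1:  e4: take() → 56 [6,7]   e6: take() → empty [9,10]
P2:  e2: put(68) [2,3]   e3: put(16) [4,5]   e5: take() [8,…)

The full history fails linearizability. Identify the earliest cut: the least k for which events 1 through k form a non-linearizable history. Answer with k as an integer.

10

events 1..9 are still linearizable — one witness is e1, e2, e3, e4:
1. e1 put(56) (pending, included), leaving queue <56>
2. e2 put(68), leaving queue <56,68>
3. e3 put(16), leaving queue <56,68,16>
4. e4 take() → 56, leaving queue <68,16>
include event 10 — e6 responding at 10 — and every candidate order breaks
completion choices over the 2 pending operations (e1, e5) were checked; none helps
take e2, e3, e4, e6 (pending dropped): step 3 already fails, because e4 take() → 56 cannot occur there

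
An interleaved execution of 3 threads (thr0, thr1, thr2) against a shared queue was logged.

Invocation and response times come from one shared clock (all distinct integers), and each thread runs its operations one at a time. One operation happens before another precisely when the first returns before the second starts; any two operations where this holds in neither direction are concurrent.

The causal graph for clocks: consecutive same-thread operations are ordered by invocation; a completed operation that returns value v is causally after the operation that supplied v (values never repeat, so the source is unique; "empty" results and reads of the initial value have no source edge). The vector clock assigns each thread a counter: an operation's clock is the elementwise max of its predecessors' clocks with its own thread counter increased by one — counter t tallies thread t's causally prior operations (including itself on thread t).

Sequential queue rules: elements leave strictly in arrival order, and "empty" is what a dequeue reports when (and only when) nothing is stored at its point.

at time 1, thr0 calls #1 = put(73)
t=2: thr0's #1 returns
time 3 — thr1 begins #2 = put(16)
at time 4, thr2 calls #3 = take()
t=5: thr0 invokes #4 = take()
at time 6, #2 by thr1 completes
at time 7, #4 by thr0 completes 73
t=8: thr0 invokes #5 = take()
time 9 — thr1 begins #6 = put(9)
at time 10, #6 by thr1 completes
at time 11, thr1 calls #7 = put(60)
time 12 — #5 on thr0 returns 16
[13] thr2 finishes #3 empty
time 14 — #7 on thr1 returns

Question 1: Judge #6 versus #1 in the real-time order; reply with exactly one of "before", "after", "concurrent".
#6 spans [9,10], #1 spans [1,2]
resp(#1)=2 < inv(#6)=9

after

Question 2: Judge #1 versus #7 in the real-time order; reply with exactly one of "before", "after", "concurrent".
#1 spans [1,2], #7 spans [11,14]
resp(#1)=2 < inv(#7)=11

before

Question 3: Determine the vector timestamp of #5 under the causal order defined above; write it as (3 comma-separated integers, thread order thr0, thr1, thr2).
#3, invoked 4, has no incoming edges; only thr2's bump applies → (0, 0, 1)
#2, invoked 3, has no incoming edges; only thr1's bump applies → (0, 1, 0)
#1, invoked 1, has no incoming edges; only thr0's bump applies → (1, 0, 0)
from VC(#2)=(0, 1, 0), #6 (invoked 9) maxes components and bumps thr1 → (0, 2, 0)
from VC(#1)=(1, 0, 0), #4 (invoked 5) maxes components and bumps thr0 → (2, 0, 0)
from VC(#6)=(0, 2, 0), #7 (invoked 11) maxes components and bumps thr1 → (0, 3, 0)
from VC(#2)=(0, 1, 0), VC(#4)=(2, 0, 0), #5 (invoked 8) maxes components and bumps thr0 → (3, 1, 0)
target: VC(#5) = (3, 1, 0)

(3, 1, 0)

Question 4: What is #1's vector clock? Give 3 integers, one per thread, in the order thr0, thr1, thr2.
root op #3, invoked 4: fresh clock plus thr2's own tick → (0, 0, 1)
root op #2, invoked 3: fresh clock plus thr1's own tick → (0, 1, 0)
root op #1, invoked 1: fresh clock plus thr0's own tick → (1, 0, 0)
#6 (invocation 9): componentwise max over VC(#2)=(0, 1, 0), +1 at thr1, giving (0, 2, 0)
#4 (invocation 5): componentwise max over VC(#1)=(1, 0, 0), +1 at thr0, giving (2, 0, 0)
#7 (invocation 11): componentwise max over VC(#6)=(0, 2, 0), +1 at thr1, giving (0, 3, 0)
#5 (invocation 8): componentwise max over VC(#2)=(0, 1, 0), VC(#4)=(2, 0, 0), +1 at thr0, giving (3, 1, 0)
target: VC(#1) = (1, 0, 0)

(1, 0, 0)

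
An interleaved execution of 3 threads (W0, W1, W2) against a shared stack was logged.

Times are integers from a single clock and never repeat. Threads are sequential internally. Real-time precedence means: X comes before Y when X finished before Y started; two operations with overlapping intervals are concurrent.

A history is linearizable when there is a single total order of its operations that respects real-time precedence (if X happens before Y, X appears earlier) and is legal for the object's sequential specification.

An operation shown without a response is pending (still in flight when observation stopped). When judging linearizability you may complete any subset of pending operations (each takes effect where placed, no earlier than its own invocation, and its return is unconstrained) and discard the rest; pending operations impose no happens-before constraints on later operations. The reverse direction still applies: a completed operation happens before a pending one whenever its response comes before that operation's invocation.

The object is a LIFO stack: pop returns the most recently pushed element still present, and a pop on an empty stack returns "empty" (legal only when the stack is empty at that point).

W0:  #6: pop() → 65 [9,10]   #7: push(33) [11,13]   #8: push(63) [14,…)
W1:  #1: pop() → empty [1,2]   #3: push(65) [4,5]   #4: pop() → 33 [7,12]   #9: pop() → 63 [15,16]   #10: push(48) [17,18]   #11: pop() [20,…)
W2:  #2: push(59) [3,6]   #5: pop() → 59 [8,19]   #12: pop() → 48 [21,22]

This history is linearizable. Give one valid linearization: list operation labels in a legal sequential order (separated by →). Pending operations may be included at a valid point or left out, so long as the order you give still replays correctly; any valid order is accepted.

step 1: #1 pop() → empty — stack <>
step 2: #2 push(59) — stack <59>
step 3: #3 push(65) — stack <59,65>
step 4: #6 pop() → 65 — stack <59>
step 5: #5 pop() → 59 — stack <>
step 6: #7 push(33) — stack <33>
step 7: #4 pop() → 33 — stack <>
step 8: #8 push(63) (pending, included) — stack <63>
step 9: #9 pop() → 63 — stack <>
step 10: #10 push(48) — stack <48>
step 11: #12 pop() → 48 — stack <>

#1 → #2 → #3 → #6 → #5 → #7 → #4 → #8 → #9 → #10 → #12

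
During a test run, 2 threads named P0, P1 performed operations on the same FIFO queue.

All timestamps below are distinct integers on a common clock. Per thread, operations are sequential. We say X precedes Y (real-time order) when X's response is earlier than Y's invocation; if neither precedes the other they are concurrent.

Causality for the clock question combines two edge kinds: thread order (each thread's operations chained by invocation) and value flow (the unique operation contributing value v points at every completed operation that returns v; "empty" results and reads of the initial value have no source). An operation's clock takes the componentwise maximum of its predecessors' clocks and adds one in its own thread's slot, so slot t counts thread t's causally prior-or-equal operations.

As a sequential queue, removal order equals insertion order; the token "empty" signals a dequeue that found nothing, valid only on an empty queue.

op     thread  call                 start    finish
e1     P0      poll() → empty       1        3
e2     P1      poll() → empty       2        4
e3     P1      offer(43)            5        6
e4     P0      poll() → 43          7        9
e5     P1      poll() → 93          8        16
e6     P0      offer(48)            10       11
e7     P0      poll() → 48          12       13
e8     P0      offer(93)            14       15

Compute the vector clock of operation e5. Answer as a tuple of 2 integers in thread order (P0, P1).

(5, 3)

root op e2, invoked 2: fresh clock plus P1's own tick → (0, 1)
root op e1, invoked 1: fresh clock plus P0's own tick → (1, 0)
invoked at 5, e3 merges VC(e2)=(0, 1) and bumps P1's slot → (0, 2)
invoked at 7, e4 merges VC(e1)=(1, 0), VC(e3)=(0, 2) and bumps P0's slot → (2, 2)
invoked at 10, e6 merges VC(e4)=(2, 2) and bumps P0's slot → (3, 2)
invoked at 12, e7 merges VC(e6)=(3, 2) and bumps P0's slot → (4, 2)
invoked at 14, e8 merges VC(e7)=(4, 2) and bumps P0's slot → (5, 2)
invoked at 8, e5 merges VC(e3)=(0, 2), VC(e8)=(5, 2) and bumps P1's slot → (5, 3)
target: VC(e5) = (5, 3)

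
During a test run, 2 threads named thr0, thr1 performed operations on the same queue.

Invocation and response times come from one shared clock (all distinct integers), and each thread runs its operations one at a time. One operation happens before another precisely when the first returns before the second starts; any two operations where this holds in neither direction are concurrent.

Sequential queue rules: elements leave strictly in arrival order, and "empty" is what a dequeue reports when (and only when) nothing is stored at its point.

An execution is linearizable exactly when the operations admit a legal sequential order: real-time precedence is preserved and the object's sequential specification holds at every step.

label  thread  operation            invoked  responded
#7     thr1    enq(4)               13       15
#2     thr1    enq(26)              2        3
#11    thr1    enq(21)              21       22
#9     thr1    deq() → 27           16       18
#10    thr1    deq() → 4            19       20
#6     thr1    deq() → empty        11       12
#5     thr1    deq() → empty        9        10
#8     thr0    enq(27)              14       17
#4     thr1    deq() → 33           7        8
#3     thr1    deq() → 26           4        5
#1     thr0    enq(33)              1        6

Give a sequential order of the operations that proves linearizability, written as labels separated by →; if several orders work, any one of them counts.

#2 → #1 → #3 → #4 → #5 → #6 → #8 → #7 → #9 → #10 → #11

1. #2 enq(26), leaving queue <26>
2. #1 enq(33), leaving queue <26,33>
3. #3 deq() → 26, leaving queue <33>
4. #4 deq() → 33, leaving queue <>
5. #5 deq() → empty, leaving queue <>
6. #6 deq() → empty, leaving queue <>
7. #8 enq(27), leaving queue <27>
8. #7 enq(4), leaving queue <27,4>
9. #9 deq() → 27, leaving queue <4>
10. #10 deq() → 4, leaving queue <>
11. #11 enq(21), leaving queue <21>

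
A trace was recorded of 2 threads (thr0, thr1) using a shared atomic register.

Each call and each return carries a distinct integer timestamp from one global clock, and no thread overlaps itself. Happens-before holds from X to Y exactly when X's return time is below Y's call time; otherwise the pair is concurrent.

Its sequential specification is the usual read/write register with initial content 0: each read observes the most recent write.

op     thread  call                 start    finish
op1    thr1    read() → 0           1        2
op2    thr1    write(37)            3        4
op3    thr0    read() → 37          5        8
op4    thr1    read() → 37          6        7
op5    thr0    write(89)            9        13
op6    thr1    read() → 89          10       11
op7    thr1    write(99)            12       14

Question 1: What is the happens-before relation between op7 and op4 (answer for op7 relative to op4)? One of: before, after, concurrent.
op7 spans [12,14], op4 spans [6,7]
resp(op4)=7 < inv(op7)=12

after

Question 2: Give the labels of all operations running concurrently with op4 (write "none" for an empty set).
concurrent with op4 ([6,7]): every op whose interval crosses 6..7
op1 [1,2]: before
op2 [3,4]: before
op3 [5,8]: concurrent
op5 [9,13]: after
op6 [10,11]: after
op7 [12,14]: after

op3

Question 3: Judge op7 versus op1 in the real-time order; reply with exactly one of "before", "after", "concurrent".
op7 spans [12,14], op1 spans [1,2]
resp(op1)=2 < inv(op7)=12

after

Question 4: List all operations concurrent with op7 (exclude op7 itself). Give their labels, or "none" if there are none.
overlap test against op7 [12,14]: concurrent iff the interval meets 12..14
op1 [1,2]: before
op2 [3,4]: before
op3 [5,8]: before
op4 [6,7]: before
op5 [9,13]: concurrent
op6 [10,11]: before

op5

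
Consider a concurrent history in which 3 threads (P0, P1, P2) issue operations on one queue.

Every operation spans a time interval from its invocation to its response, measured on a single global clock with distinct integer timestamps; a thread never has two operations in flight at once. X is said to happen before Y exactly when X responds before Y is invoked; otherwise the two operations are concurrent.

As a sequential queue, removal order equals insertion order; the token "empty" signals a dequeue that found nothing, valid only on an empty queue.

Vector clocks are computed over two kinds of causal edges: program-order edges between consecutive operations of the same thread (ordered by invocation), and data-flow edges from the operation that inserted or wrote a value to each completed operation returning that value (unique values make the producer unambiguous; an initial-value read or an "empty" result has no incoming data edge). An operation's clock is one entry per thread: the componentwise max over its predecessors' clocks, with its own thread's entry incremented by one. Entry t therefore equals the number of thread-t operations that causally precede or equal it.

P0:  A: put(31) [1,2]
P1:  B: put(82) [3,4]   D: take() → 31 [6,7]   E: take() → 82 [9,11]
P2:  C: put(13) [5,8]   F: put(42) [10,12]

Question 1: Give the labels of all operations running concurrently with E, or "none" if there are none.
F

E runs from 9 to 11; window-overlapping ops are concurrent
A [1,2]: before
B [3,4]: before
C [5,8]: before
D [6,7]: before
F [10,12]: concurrent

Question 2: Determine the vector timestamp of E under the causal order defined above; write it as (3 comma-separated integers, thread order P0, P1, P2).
(1, 3, 0)

C, invoked 5, has no incoming edges; only P2's bump applies → (0, 0, 1)
B, invoked 3, has no incoming edges; only P1's bump applies → (0, 1, 0)
A, invoked 1, has no incoming edges; only P0's bump applies → (1, 0, 0)
merge at F (invoked 10): VC(C)=(0, 0, 1), own-thread bump on P2 → (0, 0, 2)
merge at D (invoked 6): VC(A)=(1, 0, 0), VC(B)=(0, 1, 0), own-thread bump on P1 → (1, 2, 0)
merge at E (invoked 9): VC(B)=(0, 1, 0), VC(D)=(1, 2, 0), own-thread bump on P1 → (1, 3, 0)
target: VC(E) = (1, 3, 0)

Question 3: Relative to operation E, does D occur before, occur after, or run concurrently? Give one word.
before

D spans [6,7], E spans [9,11]
resp(D)=7 < inv(E)=9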